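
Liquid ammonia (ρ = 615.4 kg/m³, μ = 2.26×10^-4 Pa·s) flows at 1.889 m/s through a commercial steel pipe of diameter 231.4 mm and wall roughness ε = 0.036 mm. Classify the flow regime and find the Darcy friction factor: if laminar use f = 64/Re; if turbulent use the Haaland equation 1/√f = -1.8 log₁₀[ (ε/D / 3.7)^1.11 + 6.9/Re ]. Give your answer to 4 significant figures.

f ≈ 0.01394

Re = ρVD/μ = 615.4·1.889·0.2314/0.000226 = 1.19e+06.
Re > 4000 → turbulent. ε/D = 3.6e-05/0.2314 = 0.000156; Haaland: 1/√f = -1.8 log₁₀[1.39e-05 + 5.8e-06] = 8.471, so f = 0.01394.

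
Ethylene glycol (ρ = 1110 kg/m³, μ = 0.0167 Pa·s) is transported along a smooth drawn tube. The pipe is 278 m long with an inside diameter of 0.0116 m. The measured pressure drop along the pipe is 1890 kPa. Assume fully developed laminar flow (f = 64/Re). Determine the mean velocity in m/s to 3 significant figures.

V ≈ 1.71 m/s

For laminar flow, f = 64/Re with Re = ρVD/μ, so Darcy-Weisbach reduces to ΔP = 32μLV/D². Solving for V: V = ΔP·D²/(32μL) = 1.89e+06·(0.0116)²/(32·0.0167·278) = 1.712 m/s.
Check: Re = ρVD/μ = 1110·1.712·0.0116/0.0167 = 1320 < 2300, so the laminar assumption holds.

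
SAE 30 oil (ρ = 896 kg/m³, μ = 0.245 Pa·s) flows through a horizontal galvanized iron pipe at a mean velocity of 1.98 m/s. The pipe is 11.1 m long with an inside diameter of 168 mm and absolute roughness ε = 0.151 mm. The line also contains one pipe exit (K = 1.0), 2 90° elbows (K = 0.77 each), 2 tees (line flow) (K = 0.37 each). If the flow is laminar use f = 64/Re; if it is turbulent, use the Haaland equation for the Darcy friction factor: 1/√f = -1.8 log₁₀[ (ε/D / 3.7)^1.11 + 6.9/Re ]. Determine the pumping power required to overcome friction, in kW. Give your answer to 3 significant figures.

P ≈ 0.521 kW

Reynolds number Re = ρVD/μ = 896 · 1.98 · 0.168 / 0.245 = 1217.
Re < 2300 → laminar flow, so f = 64/Re = 64/1217 = 0.05261 (the turbulent correlation is not needed).
Total minor-loss coefficient ΣK = 1·1 + 2·0.77 + 2·0.37 = 3.28.
ΔP = [f·L/D + ΣK]·(ρV²/2) = [0.05261·11.1/0.168 + 3.28]·(896·1.98²/2) = [3.476 + 3.28]·1756 = 1.187e+04 Pa.
Q = V·A = 1.98·0.02217 = 0.04389 m³/s.
Pumping power P = QΔP = 0.04389·1.187e+04 = 520.8 W = 0.521 kW.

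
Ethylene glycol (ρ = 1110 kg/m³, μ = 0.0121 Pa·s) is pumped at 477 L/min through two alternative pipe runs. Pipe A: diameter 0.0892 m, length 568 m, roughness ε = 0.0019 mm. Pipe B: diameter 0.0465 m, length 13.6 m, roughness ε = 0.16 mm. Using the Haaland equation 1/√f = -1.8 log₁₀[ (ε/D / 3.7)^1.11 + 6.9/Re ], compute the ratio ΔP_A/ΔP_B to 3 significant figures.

Pipe A: V = Q/A = 0.00795/0.006249 = 1.272 m/s; Re = 1.041e+04; ε/D = 2.13e-05; Haaland → f = 0.03057; ΔP_A = f(L/D)(ρV²/2) = 1.748e+05 Pa.
Pipe B: V = Q/A = 0.00795/0.001698 = 4.681 m/s; Re = 1.997e+04; ε/D = 0.00344; Haaland → f = 0.03192; ΔP_B = f(L/D)(ρV²/2) = 1.135e+05 Pa.
ΔP_A/ΔP_B = 1.748e+05/1.135e+05 = 1.54.

ΔP_A/ΔP_B ≈ 1.54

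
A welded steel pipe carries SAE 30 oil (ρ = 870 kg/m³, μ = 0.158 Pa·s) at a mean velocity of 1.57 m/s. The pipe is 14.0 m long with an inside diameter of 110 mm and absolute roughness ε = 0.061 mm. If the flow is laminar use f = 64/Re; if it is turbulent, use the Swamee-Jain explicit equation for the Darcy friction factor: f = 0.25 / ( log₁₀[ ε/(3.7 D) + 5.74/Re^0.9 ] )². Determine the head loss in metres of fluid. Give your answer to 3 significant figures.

Reynolds number Re = ρVD/μ = 870 · 1.57 · 0.11 / 0.158 = 950.9.
Re < 2300 → laminar flow, so f = 64/Re = 64/950.9 = 0.0673 (the turbulent correlation is not needed).
Darcy-Weisbach: ΔP = f(L/D)(ρV²/2) = 0.0673·(14/0.11)·(870·1.57²/2) = 0.0673·127.3·1072 = 9184 Pa.
Head loss h_f = ΔP/(ρg) = 9184/(870·9.81) = 1.08 m.

h_f ≈ 1.08 m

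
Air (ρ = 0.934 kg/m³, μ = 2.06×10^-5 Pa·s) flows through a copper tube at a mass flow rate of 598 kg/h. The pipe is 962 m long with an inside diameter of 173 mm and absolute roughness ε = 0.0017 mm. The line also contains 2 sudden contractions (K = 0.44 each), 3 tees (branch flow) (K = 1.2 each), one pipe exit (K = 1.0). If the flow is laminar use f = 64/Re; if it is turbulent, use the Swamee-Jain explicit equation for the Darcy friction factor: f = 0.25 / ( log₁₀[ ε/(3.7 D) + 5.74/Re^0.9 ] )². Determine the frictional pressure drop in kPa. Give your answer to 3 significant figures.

ΔP ≈ 3.12 kPa

ṁ = 598 kg/h = 598/3600 = 0.1661 kg/s.
A = πD²/4 = π(0.173)²/4 = 0.02351 m²; mean velocity V = ṁ/(ρA) = 0.1661/(0.934 · 0.02351) = 7.566 m/s.
Reynolds number Re = ρVD/μ = 0.934 · 7.566 · 0.173 / 2.06e-05 = 5.935e+04.
Re > 4000 → turbulent. Relative roughness ε/D = 1.7e-06/0.173 = 9.83e-06. Swamee-Jain: f = 0.25/(log₁₀[9.83e-06/3.7 + 5.74/5.935e+04^0.9])² = 0.25/(log₁₀[2.66e-06 + 0.00029])² = 0.25/(-3.533)² = 0.02003.
Total minor-loss coefficient ΣK = 2·0.44 + 3·1.2 + 1·1 = 5.48.
ΔP = [f·L/D + ΣK]·(ρV²/2) = [0.02003·962/0.173 + 5.48]·(0.934·7.566²/2) = [111.4 + 5.48]·26.73 = 3124 Pa.
ΔP = 3124 Pa = 3.12 kPa.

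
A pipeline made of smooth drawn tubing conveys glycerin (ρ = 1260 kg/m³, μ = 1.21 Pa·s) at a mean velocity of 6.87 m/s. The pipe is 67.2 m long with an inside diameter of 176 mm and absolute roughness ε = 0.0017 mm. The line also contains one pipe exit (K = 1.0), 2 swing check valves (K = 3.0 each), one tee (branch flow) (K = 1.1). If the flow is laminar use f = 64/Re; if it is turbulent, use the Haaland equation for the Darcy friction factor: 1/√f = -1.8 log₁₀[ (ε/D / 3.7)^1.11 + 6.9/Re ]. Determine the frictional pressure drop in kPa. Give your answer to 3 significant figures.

ΔP ≈ 818 kPa

Reynolds number Re = ρVD/μ = 1260 · 6.87 · 0.176 / 1.21 = 1259.
Re < 2300 → laminar flow, so f = 64/Re = 64/1259 = 0.05083 (the turbulent correlation is not needed).
Total minor-loss coefficient ΣK = 1·1 + 2·3 + 1·1.1 = 8.1.
ΔP = [f·L/D + ΣK]·(ρV²/2) = [0.05083·67.2/0.176 + 8.1]·(1260·6.87²/2) = [19.41 + 8.1]·2.973e+04 = 8.179e+05 Pa.
ΔP = 8.179e+05 Pa = 818 kPa.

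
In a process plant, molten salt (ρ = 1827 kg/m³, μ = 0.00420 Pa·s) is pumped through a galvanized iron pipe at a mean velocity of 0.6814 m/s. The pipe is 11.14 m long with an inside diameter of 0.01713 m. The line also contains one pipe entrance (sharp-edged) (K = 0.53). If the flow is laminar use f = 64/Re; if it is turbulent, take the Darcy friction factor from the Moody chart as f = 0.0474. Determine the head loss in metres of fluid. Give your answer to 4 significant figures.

Reynolds number Re = ρVD/μ = 1827 · 0.6814 · 0.01713 / 0.0042 = 5077.
Re > 4000 → turbulent; use the Moody-chart value f = 0.0474.
Total minor-loss coefficient ΣK = 1·0.53 = 0.53.
ΔP = [f·L/D + ΣK]·(ρV²/2) = [0.0474·11.14/0.01713 + 0.53]·(1827·0.6814²/2) = [30.83 + 0.53]·424.1 = 1.33e+04 Pa.
Head loss h_f = ΔP/(ρg) = 1.33e+04/(1827·9.81) = 0.7420 m.

h_f ≈ 0.7420 m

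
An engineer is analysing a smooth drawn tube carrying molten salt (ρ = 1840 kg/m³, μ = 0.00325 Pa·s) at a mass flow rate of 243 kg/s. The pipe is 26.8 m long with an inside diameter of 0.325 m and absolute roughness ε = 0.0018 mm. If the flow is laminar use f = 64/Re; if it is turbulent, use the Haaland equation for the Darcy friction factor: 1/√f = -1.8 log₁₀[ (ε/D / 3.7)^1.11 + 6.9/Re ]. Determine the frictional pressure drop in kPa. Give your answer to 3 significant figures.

ΔP ≈ 2.78 kPa

A = πD²/4 = π(0.325)²/4 = 0.08296 m²; mean velocity V = ṁ/(ρA) = 243/(1840 · 0.08296) = 1.592 m/s.
Reynolds number Re = ρVD/μ = 1840 · 1.592 · 0.325 / 0.00325 = 2.929e+05.
Re > 4000 → turbulent. Relative roughness ε/D = 1.8e-06/0.325 = 5.54e-06. Haaland: 1/√f = -1.8 log₁₀[(5.54e-06/3.7)^1.11 + 6.9/2.929e+05] = -1.8 log₁₀[3.42e-07 + 2.36e-05] = 8.319, so f = 0.01445.
Darcy-Weisbach: ΔP = f(L/D)(ρV²/2) = 0.01445·(26.8/0.325)·(1840·1.592²/2) = 0.01445·82.46·2332 = 2778 Pa.
ΔP = 2778 Pa = 2.78 kPa.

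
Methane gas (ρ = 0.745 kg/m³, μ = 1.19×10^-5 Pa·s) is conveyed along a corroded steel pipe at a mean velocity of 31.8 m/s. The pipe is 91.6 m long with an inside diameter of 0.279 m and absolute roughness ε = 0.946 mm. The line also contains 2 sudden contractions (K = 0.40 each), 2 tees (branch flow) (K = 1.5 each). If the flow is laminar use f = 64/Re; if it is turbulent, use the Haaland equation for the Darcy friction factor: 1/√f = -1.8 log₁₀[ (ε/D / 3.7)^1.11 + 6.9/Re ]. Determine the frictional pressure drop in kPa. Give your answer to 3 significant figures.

Reynolds number Re = ρVD/μ = 0.745 · 31.8 · 0.279 / 1.19e-05 = 5.554e+05.
Re > 4000 → turbulent. Relative roughness ε/D = 0.000946/0.279 = 0.00339. Haaland: 1/√f = -1.8 log₁₀[(0.00339/3.7)^1.11 + 6.9/5.554e+05] = -1.8 log₁₀[0.000425 + 1.24e-05] = 6.047, so f = 0.02735.
Total minor-loss coefficient ΣK = 2·0.4 + 2·1.5 = 3.8.
ΔP = [f·L/D + ΣK]·(ρV²/2) = [0.02735·91.6/0.279 + 3.8]·(0.745·31.8²/2) = [8.978 + 3.8]·376.7 = 4813 Pa.
ΔP = 4813 Pa = 4.81 kPa.

ΔP ≈ 4.81 kPa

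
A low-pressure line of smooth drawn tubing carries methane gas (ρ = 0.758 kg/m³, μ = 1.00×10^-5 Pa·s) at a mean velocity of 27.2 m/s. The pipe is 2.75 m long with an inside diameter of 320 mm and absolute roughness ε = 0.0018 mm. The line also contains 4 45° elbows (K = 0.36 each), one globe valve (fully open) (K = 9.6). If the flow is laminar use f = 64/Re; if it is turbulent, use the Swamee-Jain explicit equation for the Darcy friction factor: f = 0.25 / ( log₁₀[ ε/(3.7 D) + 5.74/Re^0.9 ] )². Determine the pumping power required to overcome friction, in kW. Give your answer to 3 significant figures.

P ≈ 6.84 kW

Reynolds number Re = ρVD/μ = 0.758 · 27.2 · 0.32 / 1e-05 = 6.598e+05.
Re > 4000 → turbulent. Relative roughness ε/D = 1.8e-06/0.32 = 5.62e-06. Swamee-Jain: f = 0.25/(log₁₀[5.62e-06/3.7 + 5.74/6.598e+05^0.9])² = 0.25/(log₁₀[1.52e-06 + 3.32e-05])² = 0.25/(-4.459)² = 0.01257.
Total minor-loss coefficient ΣK = 4·0.36 + 1·9.6 = 11.
ΔP = [f·L/D + ΣK]·(ρV²/2) = [0.01257·2.75/0.32 + 11]·(0.758·27.2²/2) = [0.1081 + 11]·280.4 = 3126 Pa.
Q = V·A = 27.2·0.08042 = 2.188 m³/s.
Pumping power P = QΔP = 2.188·3126 = 6838 W = 6.84 kW.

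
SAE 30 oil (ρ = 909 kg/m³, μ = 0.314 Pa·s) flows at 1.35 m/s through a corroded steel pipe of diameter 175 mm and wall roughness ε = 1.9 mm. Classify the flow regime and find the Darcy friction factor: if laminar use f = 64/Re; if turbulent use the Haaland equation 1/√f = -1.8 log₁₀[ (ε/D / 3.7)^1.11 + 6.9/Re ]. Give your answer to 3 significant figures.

Re = ρVD/μ = 909·1.35·0.175/0.314 = 683.9.
Re < 2300 → laminar, so f = 64/Re = 0.09358 (roughness is irrelevant in laminar flow).

f ≈ 0.0936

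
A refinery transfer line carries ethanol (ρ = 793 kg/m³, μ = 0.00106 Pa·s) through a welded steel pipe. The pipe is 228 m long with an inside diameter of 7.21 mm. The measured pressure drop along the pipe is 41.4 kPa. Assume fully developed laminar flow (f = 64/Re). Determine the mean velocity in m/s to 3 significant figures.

V ≈ 0.278 m/s

For laminar flow, f = 64/Re with Re = ρVD/μ, so Darcy-Weisbach reduces to ΔP = 32μLV/D². Solving for V: V = ΔP·D²/(32μL) = 4.14e+04·(0.00721)²/(32·0.00106·228) = 0.2783 m/s.
Check: Re = ρVD/μ = 793·0.2783·0.00721/0.00106 = 1501 < 2300, so the laminar assumption holds.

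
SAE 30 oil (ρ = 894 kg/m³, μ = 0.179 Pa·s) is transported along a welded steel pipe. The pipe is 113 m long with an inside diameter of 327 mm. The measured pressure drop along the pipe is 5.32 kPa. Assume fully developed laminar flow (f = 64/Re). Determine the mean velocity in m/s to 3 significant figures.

For laminar flow, f = 64/Re with Re = ρVD/μ, so Darcy-Weisbach reduces to ΔP = 32μLV/D². Solving for V: V = ΔP·D²/(32μL) = 5320·(0.327)²/(32·0.179·113) = 0.8789 m/s.
Check: Re = ρVD/μ = 894·0.8789·0.327/0.179 = 1435 < 2300, so the laminar assumption holds.

V ≈ 0.879 m/s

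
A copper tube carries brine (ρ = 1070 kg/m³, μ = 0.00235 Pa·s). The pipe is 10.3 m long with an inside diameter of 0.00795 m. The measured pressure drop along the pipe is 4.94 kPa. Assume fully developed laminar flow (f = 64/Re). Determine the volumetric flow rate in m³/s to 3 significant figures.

For laminar flow, f = 64/Re with Re = ρVD/μ, so Darcy-Weisbach reduces to ΔP = 32μLV/D². Solving for V: V = ΔP·D²/(32μL) = 4940·(0.00795)²/(32·0.00235·10.3) = 0.4031 m/s.
Check: Re = ρVD/μ = 1070·0.4031·0.00795/0.00235 = 1459 < 2300, so the laminar assumption holds.
Q = V·A = 0.4031·(π/4·0.00795²) = 2.001e-05 m³/s = 2.00×10^-5 m³/s.

Q ≈ 2.00×10^-5 m³/s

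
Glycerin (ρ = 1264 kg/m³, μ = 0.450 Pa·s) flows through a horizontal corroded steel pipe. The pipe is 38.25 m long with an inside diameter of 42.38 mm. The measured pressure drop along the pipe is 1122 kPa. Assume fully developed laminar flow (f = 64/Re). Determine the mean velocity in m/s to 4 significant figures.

V ≈ 3.659 m/s

For laminar flow, f = 64/Re with Re = ρVD/μ, so Darcy-Weisbach reduces to ΔP = 32μLV/D². Solving for V: V = ΔP·D²/(32μL) = 1.122e+06·(0.04238)²/(32·0.45·38.25) = 3.659 m/s.
Check: Re = ρVD/μ = 1264·3.659·0.04238/0.45 = 435.5 < 2300, so the laminar assumption holds.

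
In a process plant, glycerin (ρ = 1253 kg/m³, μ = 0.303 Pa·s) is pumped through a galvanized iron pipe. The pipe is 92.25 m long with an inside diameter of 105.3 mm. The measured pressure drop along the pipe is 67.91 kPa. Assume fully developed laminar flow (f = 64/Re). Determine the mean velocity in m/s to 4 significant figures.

For laminar flow, f = 64/Re with Re = ρVD/μ, so Darcy-Weisbach reduces to ΔP = 32μLV/D². Solving for V: V = ΔP·D²/(32μL) = 6.791e+04·(0.1053)²/(32·0.303·92.25) = 0.8418 m/s.
Check: Re = ρVD/μ = 1253·0.8418·0.1053/0.303 = 366.6 < 2300, so the laminar assumption holds.

V ≈ 0.8418 m/s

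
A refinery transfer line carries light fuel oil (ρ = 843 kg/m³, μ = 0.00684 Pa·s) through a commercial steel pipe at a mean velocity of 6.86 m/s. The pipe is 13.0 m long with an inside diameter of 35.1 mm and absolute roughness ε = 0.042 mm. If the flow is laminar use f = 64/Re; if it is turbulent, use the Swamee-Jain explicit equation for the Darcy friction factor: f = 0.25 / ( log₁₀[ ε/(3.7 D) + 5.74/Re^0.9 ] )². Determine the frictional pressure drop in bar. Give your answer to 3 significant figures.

ΔP ≈ 1.96 bar

Reynolds number Re = ρVD/μ = 843 · 6.86 · 0.0351 / 0.00684 = 2.968e+04.
Re > 4000 → turbulent. Relative roughness ε/D = 4.2e-05/0.0351 = 0.0012. Swamee-Jain: f = 0.25/(log₁₀[0.0012/3.7 + 5.74/2.968e+04^0.9])² = 0.25/(log₁₀[0.000323 + 0.000542])² = 0.25/(-3.063)² = 0.02665.
Darcy-Weisbach: ΔP = f(L/D)(ρV²/2) = 0.02665·(13/0.0351)·(843·6.86²/2) = 0.02665·370.4·1.984e+04 = 1.958e+05 Pa.
ΔP = 1.958e+05 Pa = 1.96 bar.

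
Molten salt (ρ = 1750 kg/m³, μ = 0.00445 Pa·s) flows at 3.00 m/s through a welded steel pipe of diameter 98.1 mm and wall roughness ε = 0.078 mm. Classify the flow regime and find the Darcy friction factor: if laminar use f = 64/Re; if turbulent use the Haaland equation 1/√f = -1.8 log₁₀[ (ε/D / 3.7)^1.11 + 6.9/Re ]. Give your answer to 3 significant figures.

Re = ρVD/μ = 1750·3·0.0981/0.00445 = 1.157e+05.
Re > 4000 → turbulent. ε/D = 7.8e-05/0.0981 = 0.000795; Haaland: 1/√f = -1.8 log₁₀[8.49e-05 + 5.96e-05] = 6.912, so f = 0.02093.

f ≈ 0.0209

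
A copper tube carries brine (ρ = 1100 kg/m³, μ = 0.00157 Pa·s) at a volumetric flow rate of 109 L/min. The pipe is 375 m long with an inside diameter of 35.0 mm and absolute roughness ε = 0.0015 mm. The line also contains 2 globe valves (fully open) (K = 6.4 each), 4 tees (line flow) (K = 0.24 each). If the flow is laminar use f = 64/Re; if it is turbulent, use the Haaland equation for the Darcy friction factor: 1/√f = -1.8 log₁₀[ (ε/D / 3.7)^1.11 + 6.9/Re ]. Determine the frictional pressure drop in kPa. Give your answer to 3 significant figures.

ΔP ≈ 472 kPa

Q = 109 L/min = 109/60000 = 0.001817 m³/s.
Cross-sectional area A = πD²/4 = π(0.035)²/4 = 0.0009621 m²; mean velocity V = Q/A = 0.001817/0.0009621 = 1.888 m/s.
Reynolds number Re = ρVD/μ = 1100 · 1.888 · 0.035 / 0.00157 = 4.63e+04.
Re > 4000 → turbulent. Relative roughness ε/D = 1.5e-06/0.035 = 4.29e-05. Haaland: 1/√f = -1.8 log₁₀[(4.29e-05/3.7)^1.11 + 6.9/4.63e+04] = -1.8 log₁₀[3.32e-06 + 0.000149] = 6.871, so f = 0.02118.
Total minor-loss coefficient ΣK = 2·6.4 + 4·0.24 = 13.8.
ΔP = [f·L/D + ΣK]·(ρV²/2) = [0.02118·375/0.035 + 13.8]·(1100·1.888²/2) = [226.9 + 13.8]·1961 = 4.72e+05 Pa.
ΔP = 4.72e+05 Pa = 472 kPa.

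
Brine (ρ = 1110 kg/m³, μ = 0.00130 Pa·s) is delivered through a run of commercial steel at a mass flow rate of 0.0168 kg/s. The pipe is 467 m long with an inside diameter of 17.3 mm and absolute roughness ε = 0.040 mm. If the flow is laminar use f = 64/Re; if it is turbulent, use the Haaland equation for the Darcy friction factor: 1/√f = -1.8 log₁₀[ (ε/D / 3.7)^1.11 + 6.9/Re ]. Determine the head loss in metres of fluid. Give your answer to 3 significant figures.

A = πD²/4 = π(0.0173)²/4 = 0.0002351 m²; mean velocity V = ṁ/(ρA) = 0.0168/(1110 · 0.0002351) = 0.06439 m/s.
Reynolds number Re = ρVD/μ = 1110 · 0.06439 · 0.0173 / 0.0013 = 951.1.
Re < 2300 → laminar flow, so f = 64/Re = 64/951.1 = 0.06729 (the turbulent correlation is not needed).
Darcy-Weisbach: ΔP = f(L/D)(ρV²/2) = 0.06729·(467/0.0173)·(1110·0.06439²/2) = 0.06729·2.699e+04·2.301 = 4179 Pa.
Head loss h_f = ΔP/(ρg) = 4179/(1110·9.81) = 0.384 m.

h_f ≈ 0.384 m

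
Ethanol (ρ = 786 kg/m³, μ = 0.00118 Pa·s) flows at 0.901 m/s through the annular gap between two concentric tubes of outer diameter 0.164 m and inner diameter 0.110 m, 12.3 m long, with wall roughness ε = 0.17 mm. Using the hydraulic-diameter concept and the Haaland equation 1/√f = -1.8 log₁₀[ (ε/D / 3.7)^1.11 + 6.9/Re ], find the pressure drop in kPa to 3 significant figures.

Hydraulic diameter D_h = 4A/P = D_o - D_i = 0.164 - 0.11 = 0.054 m.
Re = ρVD_h/μ = 786·0.901·0.054/0.00118 = 3.241e+04.
ε/D_h = 0.00017/0.054 = 0.00315; Haaland gives 1/√f = -1.8 log₁₀[0.000391+0.000213] = 5.794, so f = 0.02979.
ΔP = f(L/D_h)(ρV²/2) = 0.02979·12.3/0.054·319 = 2164 Pa.
ΔP = 2.16 kPa.

ΔP ≈ 2.16 kPa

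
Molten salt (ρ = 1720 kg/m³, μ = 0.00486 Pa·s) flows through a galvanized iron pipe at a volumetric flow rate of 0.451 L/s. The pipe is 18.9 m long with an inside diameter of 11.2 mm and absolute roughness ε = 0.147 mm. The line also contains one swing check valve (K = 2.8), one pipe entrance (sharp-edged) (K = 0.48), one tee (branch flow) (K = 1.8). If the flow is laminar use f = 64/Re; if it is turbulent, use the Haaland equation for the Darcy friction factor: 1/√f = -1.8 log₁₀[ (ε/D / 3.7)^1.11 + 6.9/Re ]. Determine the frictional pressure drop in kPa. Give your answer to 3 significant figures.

Q = 0.451 L/s = 0.451/1000 = 0.000451 m³/s.
Cross-sectional area A = πD²/4 = π(0.0112)²/4 = 9.852e-05 m²; mean velocity V = Q/A = 0.000451/9.852e-05 = 4.578 m/s.
Reynolds number Re = ρVD/μ = 1720 · 4.578 · 0.0112 / 0.00486 = 1.815e+04.
Re > 4000 → turbulent. Relative roughness ε/D = 0.000147/0.0112 = 0.0131. Haaland: 1/√f = -1.8 log₁₀[(0.0131/3.7)^1.11 + 6.9/1.815e+04] = -1.8 log₁₀[0.00191 + 0.00038] = 4.753, so f = 0.04426.
Total minor-loss coefficient ΣK = 1·2.8 + 1·0.48 + 1·1.8 = 5.08.
ΔP = [f·L/D + ΣK]·(ρV²/2) = [0.04426·18.9/0.0112 + 5.08]·(1720·4.578²/2) = [74.69 + 5.08]·1.802e+04 = 1.438e+06 Pa.
ΔP = 1.438e+06 Pa = 1440 kPa.

ΔP ≈ 1440 kPa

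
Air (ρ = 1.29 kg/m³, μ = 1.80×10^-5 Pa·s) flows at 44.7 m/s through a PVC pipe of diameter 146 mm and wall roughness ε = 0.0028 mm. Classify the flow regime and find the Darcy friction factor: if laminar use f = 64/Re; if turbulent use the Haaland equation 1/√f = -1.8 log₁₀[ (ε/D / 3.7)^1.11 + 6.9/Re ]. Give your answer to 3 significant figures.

Re = ρVD/μ = 1.29·44.7·0.146/1.8e-05 = 4.677e+05.
Re > 4000 → turbulent. ε/D = 2.8e-06/0.146 = 1.92e-05; Haaland: 1/√f = -1.8 log₁₀[1.36e-06 + 1.48e-05] = 8.627, so f = 0.01344.

f ≈ 0.0134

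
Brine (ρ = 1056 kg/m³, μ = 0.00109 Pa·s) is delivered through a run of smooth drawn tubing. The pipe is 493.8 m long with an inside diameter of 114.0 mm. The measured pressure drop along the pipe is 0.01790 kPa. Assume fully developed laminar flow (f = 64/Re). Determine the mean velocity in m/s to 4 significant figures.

For laminar flow, f = 64/Re with Re = ρVD/μ, so Darcy-Weisbach reduces to ΔP = 32μLV/D². Solving for V: V = ΔP·D²/(32μL) = 17.9·(0.114)²/(32·0.00109·493.8) = 0.01351 m/s.
Check: Re = ρVD/μ = 1056·0.01351·0.114/0.00109 = 1492 < 2300, so the laminar assumption holds.

V ≈ 0.01351 m/s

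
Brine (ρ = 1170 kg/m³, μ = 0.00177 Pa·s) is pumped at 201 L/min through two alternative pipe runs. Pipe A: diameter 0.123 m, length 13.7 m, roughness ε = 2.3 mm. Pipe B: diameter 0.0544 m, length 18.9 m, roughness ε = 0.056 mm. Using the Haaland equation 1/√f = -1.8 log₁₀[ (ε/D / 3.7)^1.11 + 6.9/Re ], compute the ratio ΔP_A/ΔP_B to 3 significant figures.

ΔP_A/ΔP_B ≈ 0.0255

Pipe A: V = Q/A = 0.00335/0.01188 = 0.2819 m/s; Re = 2.292e+04; ε/D = 0.0187; Haaland → f = 0.04919; ΔP_A = f(L/D)(ρV²/2) = 254.7 Pa.
Pipe B: V = Q/A = 0.00335/0.002324 = 1.441 m/s; Re = 5.183e+04; ε/D = 0.00103; Haaland → f = 0.0237; ΔP_B = f(L/D)(ρV²/2) = 1.001e+04 Pa.
ΔP_A/ΔP_B = 254.7/1.001e+04 = 0.0255.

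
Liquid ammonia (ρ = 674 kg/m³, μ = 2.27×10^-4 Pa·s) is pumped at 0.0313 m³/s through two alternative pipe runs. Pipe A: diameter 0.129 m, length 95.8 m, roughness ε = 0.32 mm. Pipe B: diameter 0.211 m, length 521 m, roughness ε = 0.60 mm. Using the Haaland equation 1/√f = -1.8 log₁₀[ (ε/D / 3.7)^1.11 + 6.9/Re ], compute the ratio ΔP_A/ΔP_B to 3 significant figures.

ΔP_A/ΔP_B ≈ 2.07

Pipe A: V = Q/A = 0.0313/0.01307 = 2.395 m/s; Re = 9.173e+05; ε/D = 0.00248; Haaland → f = 0.02502; ΔP_A = f(L/D)(ρV²/2) = 3.592e+04 Pa.
Pipe B: V = Q/A = 0.0313/0.03497 = 0.8951 m/s; Re = 5.608e+05; ε/D = 0.00284; Haaland → f = 0.02605; ΔP_B = f(L/D)(ρV²/2) = 1.737e+04 Pa.
ΔP_A/ΔP_B = 3.592e+04/1.737e+04 = 2.07.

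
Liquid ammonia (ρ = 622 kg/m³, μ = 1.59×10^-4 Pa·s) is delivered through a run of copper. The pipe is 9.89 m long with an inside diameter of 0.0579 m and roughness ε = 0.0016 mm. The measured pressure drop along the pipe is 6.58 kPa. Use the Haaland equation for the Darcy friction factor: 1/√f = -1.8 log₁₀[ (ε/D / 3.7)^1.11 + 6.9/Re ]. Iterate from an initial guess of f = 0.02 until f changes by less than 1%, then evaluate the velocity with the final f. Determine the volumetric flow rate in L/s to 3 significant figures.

Q ≈ 8.22 L/s

Rearranging Darcy-Weisbach: V = √(2·ΔP·D/(f·L·ρ)). With ε/D = 1.6e-06/0.0579 = 2.76e-05, iterate starting from f = 0.02:
  f = 0.02 → V = √(2·6580·0.0579/(0.02·9.89·622)) = 2.489 m/s; Re = ρVD/μ = 5.637e+05; f → 0.01315
  f = 0.01315 → V = 3.069 m/s; Re = 6.952e+05; f → 0.01274
  f = 0.01274 → V = 3.118 m/s; Re = 7.063e+05; f → 0.01271
Converged (Δf/f < 1%). With the final f = 0.01271: V = √(2·6580·0.0579/(0.01271·9.89·622)) = 3.122 m/s.
Q = V·A = 3.122·(π/4·0.0579²) = 0.00822 m³/s = 8.22 L/s.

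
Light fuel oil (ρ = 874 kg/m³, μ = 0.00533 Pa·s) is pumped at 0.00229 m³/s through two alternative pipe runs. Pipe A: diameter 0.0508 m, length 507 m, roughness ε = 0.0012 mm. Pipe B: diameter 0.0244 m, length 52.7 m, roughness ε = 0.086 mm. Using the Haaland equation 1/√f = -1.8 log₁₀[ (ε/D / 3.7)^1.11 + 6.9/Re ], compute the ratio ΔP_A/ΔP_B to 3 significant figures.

Pipe A: V = Q/A = 0.00229/0.002027 = 1.13 m/s; Re = 9412; ε/D = 2.36e-05; Haaland → f = 0.03143; ΔP_A = f(L/D)(ρV²/2) = 1.75e+05 Pa.
Pipe B: V = Q/A = 0.00229/0.0004676 = 4.897 m/s; Re = 1.959e+04; ε/D = 0.00352; Haaland → f = 0.03213; ΔP_B = f(L/D)(ρV²/2) = 7.273e+05 Pa.
ΔP_A/ΔP_B = 1.75e+05/7.273e+05 = 0.241.

ΔP_A/ΔP_B ≈ 0.241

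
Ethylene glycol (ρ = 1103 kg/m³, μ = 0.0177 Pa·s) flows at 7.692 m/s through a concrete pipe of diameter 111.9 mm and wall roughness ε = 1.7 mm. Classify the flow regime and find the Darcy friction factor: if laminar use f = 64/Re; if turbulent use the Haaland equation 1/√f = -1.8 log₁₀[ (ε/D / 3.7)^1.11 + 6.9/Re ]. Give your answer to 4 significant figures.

Re = ρVD/μ = 1103·7.692·0.1119/0.0177 = 5.364e+04.
Re > 4000 → turbulent. ε/D = 0.0017/0.1119 = 0.0152; Haaland: 1/√f = -1.8 log₁₀[0.00224 + 0.000129] = 4.725, so f = 0.0448.

f ≈ 0.04480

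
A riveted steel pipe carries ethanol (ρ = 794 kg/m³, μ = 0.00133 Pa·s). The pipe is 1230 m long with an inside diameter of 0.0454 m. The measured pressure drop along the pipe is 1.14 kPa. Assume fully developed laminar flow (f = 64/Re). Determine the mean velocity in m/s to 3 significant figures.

For laminar flow, f = 64/Re with Re = ρVD/μ, so Darcy-Weisbach reduces to ΔP = 32μLV/D². Solving for V: V = ΔP·D²/(32μL) = 1140·(0.0454)²/(32·0.00133·1230) = 0.04489 m/s.
Check: Re = ρVD/μ = 794·0.04489·0.0454/0.00133 = 1217 < 2300, so the laminar assumption holds.

V ≈ 0.0449 m/s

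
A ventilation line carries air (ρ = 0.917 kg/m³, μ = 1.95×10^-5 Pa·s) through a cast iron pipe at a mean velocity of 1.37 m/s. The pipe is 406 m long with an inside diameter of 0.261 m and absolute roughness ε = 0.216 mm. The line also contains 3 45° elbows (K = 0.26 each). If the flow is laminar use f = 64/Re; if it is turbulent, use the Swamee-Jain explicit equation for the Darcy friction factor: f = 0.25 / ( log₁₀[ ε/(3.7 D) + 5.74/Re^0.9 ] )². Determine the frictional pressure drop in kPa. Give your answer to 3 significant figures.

Reynolds number Re = ρVD/μ = 0.917 · 1.37 · 0.261 / 1.95e-05 = 1.681e+04.
Re > 4000 → turbulent. Relative roughness ε/D = 0.000216/0.261 = 0.000828. Swamee-Jain: f = 0.25/(log₁₀[0.000828/3.7 + 5.74/1.681e+04^0.9])² = 0.25/(log₁₀[0.000224 + 0.000903])² = 0.25/(-2.948)² = 0.02876.
Total minor-loss coefficient ΣK = 3·0.26 = 0.78.
ΔP = [f·L/D + ΣK]·(ρV²/2) = [0.02876·406/0.261 + 0.78]·(0.917·1.37²/2) = [44.74 + 0.78]·0.8606 = 39.18 Pa.
ΔP = 39.18 Pa = 0.0392 kPa.

ΔP ≈ 0.0392 kPa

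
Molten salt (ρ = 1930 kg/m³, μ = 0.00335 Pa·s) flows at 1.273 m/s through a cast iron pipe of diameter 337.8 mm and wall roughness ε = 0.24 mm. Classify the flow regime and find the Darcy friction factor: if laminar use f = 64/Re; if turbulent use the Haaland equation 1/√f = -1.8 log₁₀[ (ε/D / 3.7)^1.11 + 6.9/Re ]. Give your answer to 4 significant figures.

Re = ρVD/μ = 1930·1.273·0.3378/0.00335 = 2.477e+05.
Re > 4000 → turbulent. ε/D = 0.00024/0.3378 = 0.00071; Haaland: 1/√f = -1.8 log₁₀[7.49e-05 + 2.79e-05] = 7.179, so f = 0.0194.

f ≈ 0.01940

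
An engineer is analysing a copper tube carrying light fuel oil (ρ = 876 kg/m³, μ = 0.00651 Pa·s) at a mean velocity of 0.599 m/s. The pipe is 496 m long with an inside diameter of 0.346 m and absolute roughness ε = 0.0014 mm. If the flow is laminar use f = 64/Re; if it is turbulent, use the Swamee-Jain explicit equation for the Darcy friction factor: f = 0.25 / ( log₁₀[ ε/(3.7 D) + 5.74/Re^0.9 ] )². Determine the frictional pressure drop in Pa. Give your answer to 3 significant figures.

Reynolds number Re = ρVD/μ = 876 · 0.599 · 0.346 / 0.00651 = 2.789e+04.
Re > 4000 → turbulent. Relative roughness ε/D = 1.4e-06/0.346 = 4.05e-06. Swamee-Jain: f = 0.25/(log₁₀[4.05e-06/3.7 + 5.74/2.789e+04^0.9])² = 0.25/(log₁₀[1.09e-06 + 0.000573])² = 0.25/(-3.241)² = 0.0238.
Darcy-Weisbach: ΔP = f(L/D)(ρV²/2) = 0.0238·(496/0.346)·(876·0.599²/2) = 0.0238·1434·157.2 = 5361 Pa.

ΔP ≈ 5360 Pa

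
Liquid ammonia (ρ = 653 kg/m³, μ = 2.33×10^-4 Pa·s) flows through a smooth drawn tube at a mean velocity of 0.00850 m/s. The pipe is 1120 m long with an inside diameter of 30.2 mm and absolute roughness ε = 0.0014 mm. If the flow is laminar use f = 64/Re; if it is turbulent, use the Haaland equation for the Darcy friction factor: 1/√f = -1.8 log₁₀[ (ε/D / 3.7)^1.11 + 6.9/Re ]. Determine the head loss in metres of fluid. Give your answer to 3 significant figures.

Reynolds number Re = ρVD/μ = 653 · 0.0085 · 0.0302 / 0.000233 = 719.4.
Re < 2300 → laminar flow, so f = 64/Re = 64/719.4 = 0.08896 (the turbulent correlation is not needed).
Darcy-Weisbach: ΔP = f(L/D)(ρV²/2) = 0.08896·(1120/0.0302)·(653·0.0085²/2) = 0.08896·3.709e+04·0.02359 = 77.83 Pa.
Head loss h_f = ΔP/(ρg) = 77.83/(653·9.81) = 0.0121 m.

h_f ≈ 0.0121 m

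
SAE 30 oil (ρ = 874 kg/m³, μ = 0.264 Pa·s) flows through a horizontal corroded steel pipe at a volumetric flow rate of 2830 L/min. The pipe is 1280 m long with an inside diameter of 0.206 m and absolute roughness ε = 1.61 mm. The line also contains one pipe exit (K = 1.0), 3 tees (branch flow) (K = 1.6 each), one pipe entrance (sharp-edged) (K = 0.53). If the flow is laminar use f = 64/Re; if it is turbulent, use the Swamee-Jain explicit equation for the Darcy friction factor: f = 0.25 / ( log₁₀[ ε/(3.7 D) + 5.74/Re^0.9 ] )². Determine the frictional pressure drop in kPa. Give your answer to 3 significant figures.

ΔP ≈ 366 kPa

Q = 2830 L/min = 2830/60000 = 0.04717 m³/s.
Cross-sectional area A = πD²/4 = π(0.206)²/4 = 0.03333 m²; mean velocity V = Q/A = 0.04717/0.03333 = 1.415 m/s.
Reynolds number Re = ρVD/μ = 874 · 1.415 · 0.206 / 0.264 = 965.1.
Re < 2300 → laminar flow, so f = 64/Re = 64/965.1 = 0.06631 (the turbulent correlation is not needed).
Total minor-loss coefficient ΣK = 1·1 + 3·1.6 + 1·0.53 = 6.33.
ΔP = [f·L/D + ΣK]·(ρV²/2) = [0.06631·1280/0.206 + 6.33]·(874·1.415²/2) = [412 + 6.33]·875.2 = 3.662e+05 Pa.
ΔP = 3.662e+05 Pa = 366 kPa.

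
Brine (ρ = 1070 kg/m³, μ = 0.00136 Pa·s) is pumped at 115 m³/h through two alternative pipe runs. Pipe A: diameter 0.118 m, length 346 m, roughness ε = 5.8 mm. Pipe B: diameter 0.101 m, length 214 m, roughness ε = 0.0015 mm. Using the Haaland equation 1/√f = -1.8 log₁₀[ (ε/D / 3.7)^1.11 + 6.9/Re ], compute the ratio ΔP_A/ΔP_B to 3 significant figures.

ΔP_A/ΔP_B ≈ 3.69

Pipe A: V = Q/A = 0.03194/0.01094 = 2.921 m/s; Re = 2.712e+05; ε/D = 0.0492; Haaland → f = 0.07122; ΔP_A = f(L/D)(ρV²/2) = 9.533e+05 Pa.
Pipe B: V = Q/A = 0.03194/0.008012 = 3.987 m/s; Re = 3.168e+05; ε/D = 1.49e-05; Haaland → f = 0.01432; ΔP_B = f(L/D)(ρV²/2) = 2.581e+05 Pa.
ΔP_A/ΔP_B = 9.533e+05/2.581e+05 = 3.69.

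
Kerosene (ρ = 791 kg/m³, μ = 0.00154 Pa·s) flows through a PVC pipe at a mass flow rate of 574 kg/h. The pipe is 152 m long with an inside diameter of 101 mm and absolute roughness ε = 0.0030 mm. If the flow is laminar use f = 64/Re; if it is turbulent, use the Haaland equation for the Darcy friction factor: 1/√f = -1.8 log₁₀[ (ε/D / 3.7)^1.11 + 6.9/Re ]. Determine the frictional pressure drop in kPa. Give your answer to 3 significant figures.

ṁ = 574 kg/h = 574/3600 = 0.1594 kg/s.
A = πD²/4 = π(0.101)²/4 = 0.008012 m²; mean velocity V = ṁ/(ρA) = 0.1594/(791 · 0.008012) = 0.02516 m/s.
Reynolds number Re = ρVD/μ = 791 · 0.02516 · 0.101 / 0.00154 = 1305.
Re < 2300 → laminar flow, so f = 64/Re = 64/1305 = 0.04903 (the turbulent correlation is not needed).
Darcy-Weisbach: ΔP = f(L/D)(ρV²/2) = 0.04903·(152/0.101)·(791·0.02516²/2) = 0.04903·1505·0.2503 = 18.47 Pa.
ΔP = 18.47 Pa = 0.0185 kPa.

ΔP ≈ 0.0185 kPa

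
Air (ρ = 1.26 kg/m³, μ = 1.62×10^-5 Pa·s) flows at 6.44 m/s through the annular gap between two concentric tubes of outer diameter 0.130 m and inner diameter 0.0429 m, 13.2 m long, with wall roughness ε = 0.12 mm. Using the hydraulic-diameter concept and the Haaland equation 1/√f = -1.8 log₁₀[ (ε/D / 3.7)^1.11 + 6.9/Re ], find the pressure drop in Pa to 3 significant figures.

Hydraulic diameter D_h = 4A/P = D_o - D_i = 0.13 - 0.0429 = 0.0871 m.
Re = ρVD_h/μ = 1.26·6.44·0.0871/1.62e-05 = 4.363e+04.
ε/D_h = 0.00012/0.0871 = 0.00138; Haaland gives 1/√f = -1.8 log₁₀[0.000156+0.000158] = 6.305, so f = 0.02516.
ΔP = f(L/D_h)(ρV²/2) = 0.02516·13.2/0.0871·26.13 = 99.62 Pa.

ΔP ≈ 99.6 Pa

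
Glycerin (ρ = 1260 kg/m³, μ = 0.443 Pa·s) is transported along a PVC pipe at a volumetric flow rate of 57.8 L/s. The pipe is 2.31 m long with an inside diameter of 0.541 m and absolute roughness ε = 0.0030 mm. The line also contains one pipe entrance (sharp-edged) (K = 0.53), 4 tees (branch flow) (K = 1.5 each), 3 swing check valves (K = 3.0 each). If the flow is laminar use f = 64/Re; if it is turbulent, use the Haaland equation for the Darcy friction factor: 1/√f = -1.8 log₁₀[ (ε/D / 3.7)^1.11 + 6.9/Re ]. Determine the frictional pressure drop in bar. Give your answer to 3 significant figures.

ΔP ≈ 0.00647 bar

Q = 57.8 L/s = 57.8/1000 = 0.0578 m³/s.
Cross-sectional area A = πD²/4 = π(0.541)²/4 = 0.2299 m²; mean velocity V = Q/A = 0.0578/0.2299 = 0.2514 m/s.
Reynolds number Re = ρVD/μ = 1260 · 0.2514 · 0.541 / 0.443 = 386.9.
Re < 2300 → laminar flow, so f = 64/Re = 64/386.9 = 0.1654 (the turbulent correlation is not needed).
Total minor-loss coefficient ΣK = 1·0.53 + 4·1.5 + 3·3 = 15.5.
ΔP = [f·L/D + ΣK]·(ρV²/2) = [0.1654·2.31/0.541 + 15.5]·(1260·0.2514²/2) = [0.7063 + 15.5]·39.83 = 646.7 Pa.
ΔP = 646.7 Pa = 0.00647 bar.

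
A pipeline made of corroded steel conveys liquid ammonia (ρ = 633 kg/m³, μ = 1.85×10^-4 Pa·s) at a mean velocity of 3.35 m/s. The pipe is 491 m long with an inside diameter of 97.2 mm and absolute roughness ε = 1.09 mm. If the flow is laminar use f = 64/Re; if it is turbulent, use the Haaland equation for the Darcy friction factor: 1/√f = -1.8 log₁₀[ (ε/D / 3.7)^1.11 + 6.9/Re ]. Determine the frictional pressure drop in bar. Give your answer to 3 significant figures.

Reynolds number Re = ρVD/μ = 633 · 3.35 · 0.0972 / 0.000185 = 1.114e+06.
Re > 4000 → turbulent. Relative roughness ε/D = 0.00109/0.0972 = 0.0112. Haaland: 1/√f = -1.8 log₁₀[(0.0112/3.7)^1.11 + 6.9/1.114e+06] = -1.8 log₁₀[0.0016 + 6.19e-06] = 5.029, so f = 0.03954.
Darcy-Weisbach: ΔP = f(L/D)(ρV²/2) = 0.03954·(491/0.0972)·(633·3.35²/2) = 0.03954·5051·3552 = 7.095e+05 Pa.
ΔP = 7.095e+05 Pa = 7.09 bar.

ΔP ≈ 7.09 bar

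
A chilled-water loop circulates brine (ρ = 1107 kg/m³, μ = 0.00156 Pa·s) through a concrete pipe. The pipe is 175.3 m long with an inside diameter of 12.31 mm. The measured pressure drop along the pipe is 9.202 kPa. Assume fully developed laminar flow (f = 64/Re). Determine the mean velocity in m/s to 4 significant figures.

For laminar flow, f = 64/Re with Re = ρVD/μ, so Darcy-Weisbach reduces to ΔP = 32μLV/D². Solving for V: V = ΔP·D²/(32μL) = 9202·(0.01231)²/(32·0.00156·175.3) = 0.1593 m/s.
Check: Re = ρVD/μ = 1107·0.1593·0.01231/0.00156 = 1392 < 2300, so the laminar assumption holds.

V ≈ 0.1593 m/s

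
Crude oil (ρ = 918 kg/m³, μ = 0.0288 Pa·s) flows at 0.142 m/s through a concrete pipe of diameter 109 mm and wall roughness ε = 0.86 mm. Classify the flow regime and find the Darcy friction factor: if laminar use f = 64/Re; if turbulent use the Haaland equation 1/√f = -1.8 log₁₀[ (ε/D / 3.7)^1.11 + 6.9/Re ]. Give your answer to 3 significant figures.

f ≈ 0.130

Re = ρVD/μ = 918·0.142·0.109/0.0288 = 493.4.
Re < 2300 → laminar, so f = 64/Re = 0.1297 (roughness is irrelevant in laminar flow).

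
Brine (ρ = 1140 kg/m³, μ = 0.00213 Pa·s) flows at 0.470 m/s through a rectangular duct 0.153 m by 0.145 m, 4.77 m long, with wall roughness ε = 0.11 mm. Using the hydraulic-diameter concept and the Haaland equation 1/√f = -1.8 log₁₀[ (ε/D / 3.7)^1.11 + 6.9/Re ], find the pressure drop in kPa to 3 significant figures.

ΔP ≈ 0.0971 kPa

Hydraulic diameter D_h = 4A/P = 4·(0.153·0.145)/(2·(0.153+0.145)) = 0.08874/0.596 = 0.1489 m.
Re = ρVD_h/μ = 1140·0.47·0.1489/0.00213 = 3.745e+04.
ε/D_h = 0.00011/0.1489 = 0.000739; Haaland gives 1/√f = -1.8 log₁₀[7.82e-05+0.000184] = 6.446, so f = 0.02407.
ΔP = f(L/D_h)(ρV²/2) = 0.02407·4.77/0.1489·125.9 = 97.09 Pa.
ΔP = 0.0971 kPa.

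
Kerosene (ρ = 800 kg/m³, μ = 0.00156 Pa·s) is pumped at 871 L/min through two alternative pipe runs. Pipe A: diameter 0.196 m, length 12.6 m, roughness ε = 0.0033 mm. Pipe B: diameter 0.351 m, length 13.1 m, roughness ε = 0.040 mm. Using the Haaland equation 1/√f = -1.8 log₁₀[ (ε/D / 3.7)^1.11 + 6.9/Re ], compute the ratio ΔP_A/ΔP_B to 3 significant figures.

ΔP_A/ΔP_B ≈ 15.3

Pipe A: V = Q/A = 0.01452/0.03017 = 0.4811 m/s; Re = 4.836e+04; ε/D = 1.68e-05; Haaland → f = 0.02091; ΔP_A = f(L/D)(ρV²/2) = 124.5 Pa.
Pipe B: V = Q/A = 0.01452/0.09676 = 0.15 m/s; Re = 2.7e+04; ε/D = 0.000114; Haaland → f = 0.02413; ΔP_B = f(L/D)(ρV²/2) = 8.109 Pa.
ΔP_A/ΔP_B = 124.5/8.109 = 15.3.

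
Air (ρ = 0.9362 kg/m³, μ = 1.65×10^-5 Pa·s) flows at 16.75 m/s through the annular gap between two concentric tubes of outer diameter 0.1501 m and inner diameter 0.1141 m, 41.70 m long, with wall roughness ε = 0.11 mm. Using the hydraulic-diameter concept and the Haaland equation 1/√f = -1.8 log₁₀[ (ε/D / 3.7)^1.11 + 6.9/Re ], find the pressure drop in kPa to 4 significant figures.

Hydraulic diameter D_h = 4A/P = D_o - D_i = 0.1501 - 0.1141 = 0.036 m.
Re = ρVD_h/μ = 0.9362·16.75·0.036/1.65e-05 = 3.421e+04.
ε/D_h = 0.00011/0.036 = 0.00306; Haaland gives 1/√f = -1.8 log₁₀[0.000378+0.000202] = 5.826, so f = 0.02946.
ΔP = f(L/D_h)(ρV²/2) = 0.02946·41.7/0.036·131.3 = 4482 Pa.
ΔP = 4.482 kPa.

ΔP ≈ 4.482 kPa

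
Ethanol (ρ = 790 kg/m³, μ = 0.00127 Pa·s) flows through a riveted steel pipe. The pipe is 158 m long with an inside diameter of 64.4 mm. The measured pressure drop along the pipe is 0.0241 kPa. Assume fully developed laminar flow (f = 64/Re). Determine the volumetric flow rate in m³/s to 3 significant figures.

Q ≈ 5.07×10^-5 m³/s

For laminar flow, f = 64/Re with Re = ρVD/μ, so Darcy-Weisbach reduces to ΔP = 32μLV/D². Solving for V: V = ΔP·D²/(32μL) = 24.1·(0.0644)²/(32·0.00127·158) = 0.01557 m/s.
Check: Re = ρVD/μ = 790·0.01557·0.0644/0.00127 = 623.6 < 2300, so the laminar assumption holds.
Q = V·A = 0.01557·(π/4·0.0644²) = 5.07e-05 m³/s = 5.07×10^-5 m³/s.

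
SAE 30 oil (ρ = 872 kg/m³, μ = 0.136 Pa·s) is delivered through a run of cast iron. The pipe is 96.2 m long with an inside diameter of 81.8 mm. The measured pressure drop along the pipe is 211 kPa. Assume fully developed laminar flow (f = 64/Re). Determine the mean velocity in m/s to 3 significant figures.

V ≈ 3.37 m/s

For laminar flow, f = 64/Re with Re = ρVD/μ, so Darcy-Weisbach reduces to ΔP = 32μLV/D². Solving for V: V = ΔP·D²/(32μL) = 2.11e+05·(0.0818)²/(32·0.136·96.2) = 3.372 m/s.
Check: Re = ρVD/μ = 872·3.372·0.0818/0.136 = 1769 < 2300, so the laminar assumption holds.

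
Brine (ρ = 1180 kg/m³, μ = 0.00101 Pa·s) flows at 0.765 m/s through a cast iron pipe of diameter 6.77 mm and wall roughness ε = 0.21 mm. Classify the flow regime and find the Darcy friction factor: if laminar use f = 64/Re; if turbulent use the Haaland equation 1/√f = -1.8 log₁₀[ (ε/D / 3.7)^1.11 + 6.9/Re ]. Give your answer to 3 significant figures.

f ≈ 0.0629

Re = ρVD/μ = 1180·0.765·0.00677/0.00101 = 6051.
Re > 4000 → turbulent. ε/D = 0.00021/0.00677 = 0.031; Haaland: 1/√f = -1.8 log₁₀[0.00495 + 0.00114] = 3.987, so f = 0.06291.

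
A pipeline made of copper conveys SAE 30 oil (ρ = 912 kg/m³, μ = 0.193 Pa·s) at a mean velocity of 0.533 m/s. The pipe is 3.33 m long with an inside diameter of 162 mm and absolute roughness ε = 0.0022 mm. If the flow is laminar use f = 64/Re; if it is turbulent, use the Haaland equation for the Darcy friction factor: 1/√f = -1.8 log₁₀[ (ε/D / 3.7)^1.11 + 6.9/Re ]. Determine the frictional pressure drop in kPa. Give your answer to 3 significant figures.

ΔP ≈ 0.418 kPa

Reynolds number Re = ρVD/μ = 912 · 0.533 · 0.162 / 0.193 = 408.
Re < 2300 → laminar flow, so f = 64/Re = 64/408 = 0.1569 (the turbulent correlation is not needed).
Darcy-Weisbach: ΔP = f(L/D)(ρV²/2) = 0.1569·(3.33/0.162)·(912·0.533²/2) = 0.1569·20.56·129.5 = 417.7 Pa.
ΔP = 417.7 Pa = 0.418 kPa.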